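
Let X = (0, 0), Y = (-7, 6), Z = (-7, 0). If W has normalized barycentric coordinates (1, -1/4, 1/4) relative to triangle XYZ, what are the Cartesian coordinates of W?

(0, -3/2)

W = 1·X + (-1/4)·Y + (1/4)·Z.
x-coordinate: 1·0 + (-1/4)·(-7) + (1/4)·(-7) = 0.
y-coordinate: 1·0 + (-1/4)·6 + (1/4)·0 = -3/2.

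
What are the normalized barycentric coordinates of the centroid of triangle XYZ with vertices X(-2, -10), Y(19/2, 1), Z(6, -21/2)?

(1/3, 1/3, 1/3)

The centroid is the average of the vertices, so each weight is 1/3.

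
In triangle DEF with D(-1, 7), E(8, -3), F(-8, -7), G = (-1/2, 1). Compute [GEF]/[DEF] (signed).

1/2

[DEF] = ½·((-1)·(-3−(-7)) + 8·(-7−7) + (-8)·(7−(-3))) = ½·(-4 − 112 − 80) = -98.
[GEF] = ½·((-1/2)·(-3−(-7)) + 8·(-7−1) + (-8)·(1−(-3))) = ½·(-2 − 64 − 32) = -49, so the ratio is (-49)/(-98) = 1/2.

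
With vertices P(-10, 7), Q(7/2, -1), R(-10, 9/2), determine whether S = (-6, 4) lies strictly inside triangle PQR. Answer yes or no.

Barycentric coordinates of S: (61/135, 8/27, 34/135).
The three coordinates are positive, positive, positive; a point is interior exactly when all three are positive.

yes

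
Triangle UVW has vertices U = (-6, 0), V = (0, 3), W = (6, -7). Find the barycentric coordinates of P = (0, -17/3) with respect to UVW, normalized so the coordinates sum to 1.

Signed area of the reference triangle: [UVW] = ½·((-6)·(3−(-7)) + 0·(-7−0) + 6·(0−3)) = ½·(-60 + 0 − 18) = -39.
[PVW] = ½·(0·(3−(-7)) + 0·(-7−(-17/3)) + 6·(-17/3−3)) = ½·(0 + 0 − 52) = -26, so the U-coordinate is (-26)/(-39) = 2/3.
[UPW] = ½·((-6)·(-17/3−(-7)) + 0·(-7−0) + 6·(0−(-17/3))) = ½·(-8 + 0 + 34) = 13, so the V-coordinate is -1/3.
[UVP] = ½·((-6)·(3−(-17/3)) + 0·(-17/3−0) + 0·(0−3)) = ½·(-52 + 0 + 0) = -26, so the W-coordinate is 2/3.
Check: 2/3 − 1/3 + 2/3 = 1.

(2/3, -1/3, 2/3)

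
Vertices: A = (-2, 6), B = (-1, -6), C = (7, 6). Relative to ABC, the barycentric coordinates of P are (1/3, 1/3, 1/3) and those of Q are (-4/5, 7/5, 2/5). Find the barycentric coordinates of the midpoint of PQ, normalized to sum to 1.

(-7/30, 13/15, 11/30)

Since both coordinate triples sum to 1, the midpoint's barycentrics are the componentwise average.
(1/3+-4/5)/2 = -7/30; similarly 13/15 and 11/30.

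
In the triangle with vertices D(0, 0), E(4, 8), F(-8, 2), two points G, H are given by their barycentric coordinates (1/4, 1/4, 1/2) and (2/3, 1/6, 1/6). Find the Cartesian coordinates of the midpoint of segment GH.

(-11/6, 7/3)

Barycentric coordinates of the midpoint are the average: (11/24, 5/24, 1/3).
Converting: (11/24)·D + (5/24)·E + (1/3)·F = (-11/6, 7/3).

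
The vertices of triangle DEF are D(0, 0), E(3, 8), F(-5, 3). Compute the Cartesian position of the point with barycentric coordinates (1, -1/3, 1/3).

G = 1·D + (-1/3)·E + (1/3)·F.
x-coordinate: 1·0 + (-1/3)·3 + (1/3)·(-5) = -8/3.
y-coordinate: 1·0 + (-1/3)·8 + (1/3)·3 = -5/3.

(-8/3, -5/3)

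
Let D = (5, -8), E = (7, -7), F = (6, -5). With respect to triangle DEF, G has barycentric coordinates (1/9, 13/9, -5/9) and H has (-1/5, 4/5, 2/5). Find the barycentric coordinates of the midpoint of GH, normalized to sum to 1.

(-2/45, 101/90, -7/90)

Since both coordinate triples sum to 1, the midpoint's barycentrics are the componentwise average.
(1/9+-1/5)/2 = -2/45; similarly 101/90 and -7/90.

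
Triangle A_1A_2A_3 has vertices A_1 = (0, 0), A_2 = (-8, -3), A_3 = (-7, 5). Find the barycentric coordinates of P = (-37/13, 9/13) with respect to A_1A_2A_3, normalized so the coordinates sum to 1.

Signed area of the reference triangle: [A_1A_2A_3] = ½·(0·(-3−5) + (-8)·(5−0) + (-7)·(0−(-3))) = ½·(0 − 40 − 21) = -61/2.
[PA_2A_3] = ½·((-37/13)·(-3−5) + (-8)·(5−(9/13)) + (-7)·(9/13−(-3))) = ½·(296/13 − 448/13 − 336/13) = -244/13, so the A_1-coordinate is (-244/13)/(-61/2) = 8/13.
[A_1PA_3] = ½·(0·(9/13−5) + (-37/13)·(5−0) + (-7)·(0−(9/13))) = ½·(0 − 185/13 + 63/13) = -61/13, so the A_2-coordinate is 2/13.
[A_1A_2P] = ½·(0·(-3−(9/13)) + (-8)·(9/13−0) + (-37/13)·(0−(-3))) = ½·(0 − 72/13 − 111/13) = -183/26, so the A_3-coordinate is 3/13.

(8/13, 2/13, 3/13)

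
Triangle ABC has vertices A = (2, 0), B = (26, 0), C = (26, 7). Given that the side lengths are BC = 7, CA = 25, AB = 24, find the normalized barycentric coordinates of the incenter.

(1/8, 25/56, 3/7)

The incenter has barycentric coordinates proportional to the opposite side lengths: (7 : 25 : 24).
Normalizing by 7+25+24 = 56 gives (1/8, 25/56, 3/7).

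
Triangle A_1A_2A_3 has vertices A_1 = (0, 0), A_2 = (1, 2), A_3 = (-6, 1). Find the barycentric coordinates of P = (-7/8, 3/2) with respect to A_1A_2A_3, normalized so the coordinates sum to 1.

Signed area of the reference triangle: [A_1A_2A_3] = ½·(0·(2−1) + 1·(1−0) + (-6)·(0−2)) = ½·(0 + 1 + 12) = 13/2.
[PA_2A_3] = ½·((-7/8)·(2−1) + 1·(1−(3/2)) + (-6)·(3/2−2)) = ½·(-7/8 − 1/2 + 3) = 13/16, so the A_1-coordinate is (13/16)/(13/2) = 1/8.
[A_1PA_3] = ½·(0·(3/2−1) + (-7/8)·(1−0) + (-6)·(0−(3/2))) = ½·(0 − 7/8 + 9) = 65/16, so the A_2-coordinate is 5/8.
[A_1A_2P] = ½·(0·(2−(3/2)) + 1·(3/2−0) + (-7/8)·(0−2)) = ½·(0 + 3/2 + 7/4) = 13/8, so the A_3-coordinate is 1/4.

(1/8, 5/8, 1/4)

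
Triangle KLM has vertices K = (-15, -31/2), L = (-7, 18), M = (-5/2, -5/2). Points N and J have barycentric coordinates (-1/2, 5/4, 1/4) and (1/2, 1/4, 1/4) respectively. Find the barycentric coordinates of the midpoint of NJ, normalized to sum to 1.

(0, 3/4, 1/4)

Since both coordinate triples sum to 1, the midpoint's barycentrics are the componentwise average.
(-1/2+1/2)/2 = 0; similarly 3/4 and 1/4.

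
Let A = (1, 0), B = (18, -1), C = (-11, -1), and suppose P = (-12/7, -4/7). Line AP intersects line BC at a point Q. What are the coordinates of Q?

(-15/4, -1)

Barycentric coordinates of P with respect to ABC: (3/7, 1/7, 3/7).
On side BC the A-coordinate is zero; dropping P's A-weight 3/7 and renormalizing the remaining 1/7 : 3/7 gives weights 1/4, 3/4 on B, C.
Q = (1/4)·(18, -1) + (3/4)·(-11, -1) = (-15/4, -1).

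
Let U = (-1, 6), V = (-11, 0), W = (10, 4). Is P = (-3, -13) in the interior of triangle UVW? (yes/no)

Barycentric coordinates of P: (-305/86, 213/86, 89/43).
The three coordinates are negative, positive, positive; a point is interior exactly when all three are positive.

no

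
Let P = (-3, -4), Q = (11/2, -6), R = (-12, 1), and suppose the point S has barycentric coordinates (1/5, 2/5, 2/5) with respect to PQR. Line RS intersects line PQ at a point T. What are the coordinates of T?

(8/3, -16/3)

Line RS meets PQ where the R-coordinate vanishes; zeroing S's R-weight and renormalizing leaves P, Q-weights 1/5 : 2/5 → (1/3, 2/3).
So T = (1/3)·P + (2/3)·Q = (8/3, -16/3).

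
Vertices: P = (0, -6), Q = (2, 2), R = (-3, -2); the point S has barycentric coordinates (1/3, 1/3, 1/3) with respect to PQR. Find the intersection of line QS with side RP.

(-3/2, -4)

Line QS meets RP where the Q-coordinate vanishes; zeroing S's Q-weight and renormalizing leaves R, P-weights 1/3 : 1/3 → (1/2, 1/2).
So T = (1/2)·R + (1/2)·P = (-3/2, -4).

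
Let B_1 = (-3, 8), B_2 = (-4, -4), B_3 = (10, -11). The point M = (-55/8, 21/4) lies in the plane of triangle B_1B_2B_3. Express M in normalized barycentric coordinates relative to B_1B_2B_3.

Signed area of the reference triangle: [B_1B_2B_3] = ½·((-3)·(-4−(-11)) + (-4)·(-11−8) + 10·(8−(-4))) = ½·(-21 + 76 + 120) = 175/2.
[MB_2B_3] = ½·((-55/8)·(-4−(-11)) + (-4)·(-11−(21/4)) + 10·(21/4−(-4))) = ½·(-385/8 + 65 + 185/2) = 875/16, so the B_1-coordinate is (875/16)/(175/2) = 5/8.
[B_1MB_3] = ½·((-3)·(21/4−(-11)) + (-55/8)·(-11−8) + 10·(8−(21/4))) = ½·(-195/4 + 1045/8 + 55/2) = 875/16, so the B_2-coordinate is 5/8.
[B_1B_2M] = ½·((-3)·(-4−(21/4)) + (-4)·(21/4−8) + (-55/8)·(8−(-4))) = ½·(111/4 + 11 − 165/2) = -175/8, so the B_3-coordinate is -1/4.

(5/8, 5/8, -1/4)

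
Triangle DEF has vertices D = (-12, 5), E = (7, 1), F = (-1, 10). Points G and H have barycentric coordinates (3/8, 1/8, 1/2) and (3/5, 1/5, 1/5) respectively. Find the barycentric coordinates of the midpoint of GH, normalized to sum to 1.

(39/80, 13/80, 7/20)

Since both coordinate triples sum to 1, the midpoint's barycentrics are the componentwise average.
(3/8+3/5)/2 = 39/80; similarly 13/80 and 7/20.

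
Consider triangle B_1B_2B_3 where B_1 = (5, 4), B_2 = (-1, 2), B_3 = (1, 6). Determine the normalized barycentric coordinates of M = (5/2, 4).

(1/2, 1/4, 1/4)

Signed area of the reference triangle: [B_1B_2B_3] = ½·(5·(2−6) + (-1)·(6−4) + 1·(4−2)) = ½·(-20 − 2 + 2) = -10.
[MB_2B_3] = ½·((5/2)·(2−6) + (-1)·(6−4) + 1·(4−2)) = ½·(-10 − 2 + 2) = -5, so the B_1-coordinate is (-5)/(-10) = 1/2.
[B_1MB_3] = ½·(5·(4−6) + (5/2)·(6−4) + 1·(4−4)) = ½·(-10 + 5 + 0) = -5/2, so the B_2-coordinate is 1/4.
[B_1B_2M] = ½·(5·(2−4) + (-1)·(4−4) + (5/2)·(4−2)) = ½·(-10 + 0 + 5) = -5/2, so the B_3-coordinate is 1/4.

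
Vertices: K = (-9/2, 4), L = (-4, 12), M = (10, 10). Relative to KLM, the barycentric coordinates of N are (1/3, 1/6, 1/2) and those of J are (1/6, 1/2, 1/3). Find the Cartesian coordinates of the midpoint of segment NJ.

(41/24, 55/6)

Barycentric coordinates of the midpoint are the average: (1/4, 1/3, 5/12).
Converting: (1/4)·K + (1/3)·L + (5/12)·M = (41/24, 55/6).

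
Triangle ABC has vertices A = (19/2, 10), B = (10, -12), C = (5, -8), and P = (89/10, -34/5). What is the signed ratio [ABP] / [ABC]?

1/5

[ABC] = ½·((19/2)·(-12−(-8)) + 10·(-8−10) + 5·(10−(-12))) = ½·(-38 − 180 + 110) = -54.
[ABP] = ½·((19/2)·(-12−(-34/5)) + 10·(-34/5−10) + (89/10)·(10−(-12))) = ½·(-247/5 − 168 + 979/5) = -54/5, so the ratio is (-54/5)/(-54) = 1/5.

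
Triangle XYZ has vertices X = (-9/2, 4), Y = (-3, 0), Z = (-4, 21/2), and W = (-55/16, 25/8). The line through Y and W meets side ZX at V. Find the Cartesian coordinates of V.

(-25/6, 25/3)

Barycentric coordinates of W with respect to XYZ: (1/8, 5/8, 1/4).
On side ZX the Y-coordinate is zero; dropping W's Y-weight 5/8 and renormalizing the remaining 1/4 : 1/8 gives weights 2/3, 1/3 on Z, X.
V = (2/3)·(-4, 21/2) + (1/3)·(-9/2, 4) = (-25/6, 25/3).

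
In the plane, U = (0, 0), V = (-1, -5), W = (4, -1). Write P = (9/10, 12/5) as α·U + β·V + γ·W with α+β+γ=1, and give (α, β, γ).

Signed area of the reference triangle: [UVW] = ½·(0·(-5−(-1)) + (-1)·(-1−0) + 4·(0−(-5))) = ½·(0 + 1 + 20) = 21/2.
[PVW] = ½·((9/10)·(-5−(-1)) + (-1)·(-1−(12/5)) + 4·(12/5−(-5))) = ½·(-18/5 + 17/5 + 148/5) = 147/10, so the U-coordinate is (147/10)/(21/2) = 7/5.
[UPW] = ½·(0·(12/5−(-1)) + (9/10)·(-1−0) + 4·(0−(12/5))) = ½·(0 − 9/10 − 48/5) = -21/4, so the V-coordinate is -1/2.
[UVP] = ½·(0·(-5−(12/5)) + (-1)·(12/5−0) + (9/10)·(0−(-5))) = ½·(0 − 12/5 + 9/2) = 21/20, so the W-coordinate is 1/10.

(7/5, -1/2, 1/10)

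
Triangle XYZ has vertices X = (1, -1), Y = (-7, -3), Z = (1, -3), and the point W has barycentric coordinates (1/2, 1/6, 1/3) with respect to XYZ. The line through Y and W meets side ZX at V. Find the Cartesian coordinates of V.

Line YW meets ZX where the Y-coordinate vanishes; zeroing W's Y-weight and renormalizing leaves Z, X-weights 1/3 : 1/2 → (2/5, 3/5).
So V = (2/5)·Z + (3/5)·X = (1, -9/5).

(1, -9/5)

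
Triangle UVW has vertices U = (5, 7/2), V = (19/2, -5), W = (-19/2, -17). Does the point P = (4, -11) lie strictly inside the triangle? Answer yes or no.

no

Barycentric coordinates of P: (-96/431, 759/862, 295/862).
The three coordinates are negative, positive, positive; a point is interior exactly when all three are positive.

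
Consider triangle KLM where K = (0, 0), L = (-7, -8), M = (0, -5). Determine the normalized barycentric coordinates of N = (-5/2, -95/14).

Signed area of the reference triangle: [KLM] = ½·(0·(-8−(-5)) + (-7)·(-5−0) + 0·(0−(-8))) = ½·(0 + 35 + 0) = 35/2.
[NLM] = ½·((-5/2)·(-8−(-5)) + (-7)·(-5−(-95/14)) + 0·(-95/14−(-8))) = ½·(15/2 − 25/2 + 0) = -5/2, so the K-coordinate is (-5/2)/(35/2) = -1/7.
[KNM] = ½·(0·(-95/14−(-5)) + (-5/2)·(-5−0) + 0·(0−(-95/14))) = ½·(0 + 25/2 + 0) = 25/4, so the L-coordinate is 5/14.
[KLN] = ½·(0·(-8−(-95/14)) + (-7)·(-95/14−0) + (-5/2)·(0−(-8))) = ½·(0 + 95/2 − 20) = 55/4, so the M-coordinate is 11/14.

(-1/7, 5/14, 11/14)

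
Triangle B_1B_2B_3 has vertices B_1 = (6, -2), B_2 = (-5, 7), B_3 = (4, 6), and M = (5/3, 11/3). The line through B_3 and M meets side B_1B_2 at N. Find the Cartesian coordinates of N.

(1/2, 5/2)

Barycentric coordinates of M with respect to B_1B_2B_3: (1/3, 1/3, 1/3).
On side B_1B_2 the B_3-coordinate is zero; dropping M's B_3-weight 1/3 and renormalizing the remaining 1/3 : 1/3 gives weights 1/2, 1/2 on B_1, B_2.
N = (1/2)·(6, -2) + (1/2)·(-5, 7) = (1/2, 5/2).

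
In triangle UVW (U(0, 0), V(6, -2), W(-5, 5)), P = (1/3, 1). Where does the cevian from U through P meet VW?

(1/2, 3/2)

Barycentric coordinates of P with respect to UVW: (1/3, 1/3, 1/3).
On side VW the U-coordinate is zero; dropping P's U-weight 1/3 and renormalizing the remaining 1/3 : 1/3 gives weights 1/2, 1/2 on V, W.
Q = (1/2)·(6, -2) + (1/2)·(-5, 5) = (1/2, 3/2).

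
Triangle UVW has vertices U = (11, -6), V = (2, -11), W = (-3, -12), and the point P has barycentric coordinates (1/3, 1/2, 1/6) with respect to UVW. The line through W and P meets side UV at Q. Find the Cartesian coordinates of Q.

Line WP meets UV where the W-coordinate vanishes; zeroing P's W-weight and renormalizing leaves U, V-weights 1/3 : 1/2 → (2/5, 3/5).
So Q = (2/5)·U + (3/5)·V = (28/5, -9).

(28/5, -9)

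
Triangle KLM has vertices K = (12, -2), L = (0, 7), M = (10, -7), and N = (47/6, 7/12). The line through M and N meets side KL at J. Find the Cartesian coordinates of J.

Barycentric coordinates of N with respect to KLM: (7/12, 1/3, 1/12).
On side KL the M-coordinate is zero; dropping N's M-weight 1/12 and renormalizing the remaining 7/12 : 1/3 gives weights 7/11, 4/11 on K, L.
J = (7/11)·(12, -2) + (4/11)·(0, 7) = (84/11, 14/11).

(84/11, 14/11)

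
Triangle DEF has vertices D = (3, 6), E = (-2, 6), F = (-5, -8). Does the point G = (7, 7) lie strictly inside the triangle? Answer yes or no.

no

Barycentric coordinates of G: (123/70, -24/35, -1/14).
The three coordinates are positive, negative, negative; a point is interior exactly when all three are positive.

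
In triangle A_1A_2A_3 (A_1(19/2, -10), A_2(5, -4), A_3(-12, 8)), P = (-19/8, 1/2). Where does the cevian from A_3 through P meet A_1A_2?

Barycentric coordinates of P with respect to A_1A_2A_3: (1/4, 1/4, 1/2).
On side A_1A_2 the A_3-coordinate is zero; dropping P's A_3-weight 1/2 and renormalizing the remaining 1/4 : 1/4 gives weights 1/2, 1/2 on A_1, A_2.
Q = (1/2)·(19/2, -10) + (1/2)·(5, -4) = (29/4, -7).

(29/4, -7)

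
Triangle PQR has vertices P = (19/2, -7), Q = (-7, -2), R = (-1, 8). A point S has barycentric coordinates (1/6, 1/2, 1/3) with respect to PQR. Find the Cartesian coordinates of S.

(-9/4, 1/2)

S = (1/6)·P + (1/2)·Q + (1/3)·R.
x-coordinate: (1/6)·(19/2) + (1/2)·(-7) + (1/3)·(-1) = -9/4.
y-coordinate: (1/6)·(-7) + (1/2)·(-2) + (1/3)·8 = 1/2.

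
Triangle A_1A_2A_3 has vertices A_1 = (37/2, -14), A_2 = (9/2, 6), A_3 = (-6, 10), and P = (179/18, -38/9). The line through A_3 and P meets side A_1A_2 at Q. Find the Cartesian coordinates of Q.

Barycentric coordinates of P with respect to A_1A_2A_3: (5/9, 2/9, 2/9).
On side A_1A_2 the A_3-coordinate is zero; dropping P's A_3-weight 2/9 and renormalizing the remaining 5/9 : 2/9 gives weights 5/7, 2/7 on A_1, A_2.
Q = (5/7)·(37/2, -14) + (2/7)·(9/2, 6) = (29/2, -58/7).

(29/2, -58/7)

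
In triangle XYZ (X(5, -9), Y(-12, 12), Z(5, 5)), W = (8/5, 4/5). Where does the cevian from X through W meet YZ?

(-2/3, 22/3)

Barycentric coordinates of W with respect to XYZ: (2/5, 1/5, 2/5).
On side YZ the X-coordinate is zero; dropping W's X-weight 2/5 and renormalizing the remaining 1/5 : 2/5 gives weights 1/3, 2/3 on Y, Z.
V = (1/3)·(-12, 12) + (2/3)·(5, 5) = (-2/3, 22/3).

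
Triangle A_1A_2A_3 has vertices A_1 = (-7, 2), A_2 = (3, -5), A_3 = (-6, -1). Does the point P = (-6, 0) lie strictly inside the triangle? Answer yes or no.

yes

Barycentric coordinates of P: (9/23, 1/23, 13/23).
The three coordinates are positive, positive, positive; a point is interior exactly when all three are positive.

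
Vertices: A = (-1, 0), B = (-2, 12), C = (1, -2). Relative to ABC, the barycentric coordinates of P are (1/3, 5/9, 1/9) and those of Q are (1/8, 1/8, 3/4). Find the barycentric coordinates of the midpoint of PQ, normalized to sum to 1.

Since both coordinate triples sum to 1, the midpoint's barycentrics are the componentwise average.
(1/3+1/8)/2 = 11/48; similarly 49/144 and 31/72.

(11/48, 49/144, 31/72)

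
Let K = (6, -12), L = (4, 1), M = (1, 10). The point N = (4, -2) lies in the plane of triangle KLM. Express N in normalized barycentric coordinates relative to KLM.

(3/7, 2/7, 2/7)

Signed area of the reference triangle: [KLM] = ½·(6·(1−10) + 4·(10−(-12)) + 1·(-12−1)) = ½·(-54 + 88 − 13) = 21/2.
[NLM] = ½·(4·(1−10) + 4·(10−(-2)) + 1·(-2−1)) = ½·(-36 + 48 − 3) = 9/2, so the K-coordinate is (9/2)/(21/2) = 3/7.
[KNM] = ½·(6·(-2−10) + 4·(10−(-12)) + 1·(-12−(-2))) = ½·(-72 + 88 − 10) = 3, so the L-coordinate is 2/7.
[KLN] = ½·(6·(1−(-2)) + 4·(-2−(-12)) + 4·(-12−1)) = ½·(18 + 40 − 52) = 3, so the M-coordinate is 2/7.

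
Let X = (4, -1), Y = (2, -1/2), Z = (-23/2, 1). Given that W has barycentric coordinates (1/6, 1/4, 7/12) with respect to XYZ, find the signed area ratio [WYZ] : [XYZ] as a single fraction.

The signed ratio [WYZ]/[XYZ] equals the barycentric coordinate of W at vertex X, which is 1/6.

1/6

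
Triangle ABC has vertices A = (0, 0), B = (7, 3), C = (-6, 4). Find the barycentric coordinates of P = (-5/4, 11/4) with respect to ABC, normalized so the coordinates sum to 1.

(1/4, 1/4, 1/2)

Signed area of the reference triangle: [ABC] = ½·(0·(3−4) + 7·(4−0) + (-6)·(0−3)) = ½·(0 + 28 + 18) = 23.
[PBC] = ½·((-5/4)·(3−4) + 7·(4−(11/4)) + (-6)·(11/4−3)) = ½·(5/4 + 35/4 + 3/2) = 23/4, so the A-coordinate is (23/4)/23 = 1/4.
[APC] = ½·(0·(11/4−4) + (-5/4)·(4−0) + (-6)·(0−(11/4))) = ½·(0 − 5 + 33/2) = 23/4, so the B-coordinate is 1/4.
[ABP] = ½·(0·(3−(11/4)) + 7·(11/4−0) + (-5/4)·(0−3)) = ½·(0 + 77/4 + 15/4) = 23/2, so the C-coordinate is 1/2.
Check: 1/4 + 1/4 + 1/2 = 1.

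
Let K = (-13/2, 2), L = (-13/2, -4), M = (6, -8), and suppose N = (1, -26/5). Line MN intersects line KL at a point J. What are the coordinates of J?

(-13/2, -1)

Barycentric coordinates of N with respect to KLM: (1/5, 1/5, 3/5).
On side KL the M-coordinate is zero; dropping N's M-weight 3/5 and renormalizing the remaining 1/5 : 1/5 gives weights 1/2, 1/2 on K, L.
J = (1/2)·(-13/2, 2) + (1/2)·(-13/2, -4) = (-13/2, -1).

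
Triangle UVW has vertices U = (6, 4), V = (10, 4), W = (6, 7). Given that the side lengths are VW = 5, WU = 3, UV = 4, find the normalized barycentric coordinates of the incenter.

The incenter has barycentric coordinates proportional to the opposite side lengths: (5 : 3 : 4).
Normalizing by 5+3+4 = 12 gives (5/12, 1/4, 1/3).

(5/12, 1/4, 1/3)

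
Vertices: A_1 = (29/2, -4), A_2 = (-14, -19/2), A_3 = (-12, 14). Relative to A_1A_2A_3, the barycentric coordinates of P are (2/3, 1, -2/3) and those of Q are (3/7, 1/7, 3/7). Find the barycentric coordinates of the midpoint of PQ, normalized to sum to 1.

(23/42, 4/7, -5/42)

Since both coordinate triples sum to 1, the midpoint's barycentrics are the componentwise average.
(2/3+3/7)/2 = 23/42; similarly 4/7 and -5/42.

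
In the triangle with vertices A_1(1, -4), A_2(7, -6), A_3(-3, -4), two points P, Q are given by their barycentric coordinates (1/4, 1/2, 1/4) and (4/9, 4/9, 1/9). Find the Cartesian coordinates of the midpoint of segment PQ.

Barycentric coordinates of the midpoint are the average: (25/72, 17/36, 13/72).
Converting: (25/72)·A_1 + (17/36)·A_2 + (13/72)·A_3 = (28/9, -89/18).

(28/9, -89/18)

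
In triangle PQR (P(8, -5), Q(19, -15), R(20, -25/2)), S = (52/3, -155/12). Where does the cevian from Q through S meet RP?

Barycentric coordinates of S with respect to PQR: (1/6, 2/3, 1/6).
On side RP the Q-coordinate is zero; dropping S's Q-weight 2/3 and renormalizing the remaining 1/6 : 1/6 gives weights 1/2, 1/2 on R, P.
T = (1/2)·(20, -25/2) + (1/2)·(8, -5) = (14, -35/4).

(14, -35/4)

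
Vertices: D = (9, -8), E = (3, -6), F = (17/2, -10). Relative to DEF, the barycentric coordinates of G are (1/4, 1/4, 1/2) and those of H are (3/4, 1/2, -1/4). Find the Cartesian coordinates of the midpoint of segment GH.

Barycentric coordinates of the midpoint are the average: (1/2, 3/8, 1/8).
Converting: (1/2)·D + (3/8)·E + (1/8)·F = (107/16, -15/2).

(107/16, -15/2)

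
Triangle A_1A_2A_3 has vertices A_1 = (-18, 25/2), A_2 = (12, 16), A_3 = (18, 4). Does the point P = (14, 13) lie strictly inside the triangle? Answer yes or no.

no

Barycentric coordinates of P: (-2/127, 290/381, 97/381).
The three coordinates are negative, positive, positive; a point is interior exactly when all three are positive.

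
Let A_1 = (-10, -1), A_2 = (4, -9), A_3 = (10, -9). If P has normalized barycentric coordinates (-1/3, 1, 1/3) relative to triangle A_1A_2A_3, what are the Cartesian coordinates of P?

(32/3, -35/3)

P = (-1/3)·A_1 + 1·A_2 + (1/3)·A_3.
x-coordinate: (-1/3)·(-10) + 1·4 + (1/3)·10 = 32/3.
y-coordinate: (-1/3)·(-1) + 1·(-9) + (1/3)·(-9) = -35/3.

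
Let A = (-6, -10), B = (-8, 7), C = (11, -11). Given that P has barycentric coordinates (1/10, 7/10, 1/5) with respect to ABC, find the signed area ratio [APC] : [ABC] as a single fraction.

The signed ratio [APC]/[ABC] equals the barycentric coordinate of P at vertex B, which is 7/10.

7/10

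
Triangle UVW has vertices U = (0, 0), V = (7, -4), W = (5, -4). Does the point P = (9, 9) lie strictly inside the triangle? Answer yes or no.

no

Barycentric coordinates of P: (13/4, 81/8, -99/8).
The three coordinates are positive, positive, negative; a point is interior exactly when all three are positive.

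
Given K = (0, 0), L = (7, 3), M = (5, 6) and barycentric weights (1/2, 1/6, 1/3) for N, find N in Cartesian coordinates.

N = (1/2)·K + (1/6)·L + (1/3)·M.
x-coordinate: (1/2)·0 + (1/6)·7 + (1/3)·5 = 17/6.
y-coordinate: (1/2)·0 + (1/6)·3 + (1/3)·6 = 5/2.

(17/6, 5/2)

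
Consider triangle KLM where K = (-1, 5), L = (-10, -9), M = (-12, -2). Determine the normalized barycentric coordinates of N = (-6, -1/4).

(1/2, 1/4, 1/4)

Signed area of the reference triangle: [KLM] = ½·((-1)·(-9−(-2)) + (-10)·(-2−5) + (-12)·(5−(-9))) = ½·(7 + 70 − 168) = -91/2.
[NLM] = ½·((-6)·(-9−(-2)) + (-10)·(-2−(-1/4)) + (-12)·(-1/4−(-9))) = ½·(42 + 35/2 − 105) = -91/4, so the K-coordinate is (-91/4)/(-91/2) = 1/2.
[KNM] = ½·((-1)·(-1/4−(-2)) + (-6)·(-2−5) + (-12)·(5−(-1/4))) = ½·(-7/4 + 42 − 63) = -91/8, so the L-coordinate is 1/4.
[KLN] = ½·((-1)·(-9−(-1/4)) + (-10)·(-1/4−5) + (-6)·(5−(-9))) = ½·(35/4 + 105/2 − 84) = -91/8, so the M-coordinate is 1/4.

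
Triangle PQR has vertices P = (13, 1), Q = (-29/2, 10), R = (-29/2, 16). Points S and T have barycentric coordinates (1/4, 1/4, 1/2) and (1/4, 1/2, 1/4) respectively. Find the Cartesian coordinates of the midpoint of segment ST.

Barycentric coordinates of the midpoint are the average: (1/4, 3/8, 3/8).
Converting: (1/4)·P + (3/8)·Q + (3/8)·R = (-61/8, 10).

(-61/8, 10)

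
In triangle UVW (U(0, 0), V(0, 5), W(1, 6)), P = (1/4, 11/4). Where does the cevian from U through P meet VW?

(1/2, 11/2)

Barycentric coordinates of P with respect to UVW: (1/2, 1/4, 1/4).
On side VW the U-coordinate is zero; dropping P's U-weight 1/2 and renormalizing the remaining 1/4 : 1/4 gives weights 1/2, 1/2 on V, W.
Q = (1/2)·(0, 5) + (1/2)·(1, 6) = (1/2, 11/2).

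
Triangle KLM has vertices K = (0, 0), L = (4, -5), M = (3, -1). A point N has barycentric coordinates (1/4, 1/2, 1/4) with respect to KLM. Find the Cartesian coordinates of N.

N = (1/4)·K + (1/2)·L + (1/4)·M.
x-coordinate: (1/4)·0 + (1/2)·4 + (1/4)·3 = 11/4.
y-coordinate: (1/4)·0 + (1/2)·(-5) + (1/4)·(-1) = -11/4.

(11/4, -11/4)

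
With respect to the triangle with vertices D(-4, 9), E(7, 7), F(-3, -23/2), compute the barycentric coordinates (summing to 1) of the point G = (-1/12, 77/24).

(5/12, 1/3, 1/4)

Signed area of the reference triangle: [DEF] = ½·((-4)·(7−(-23/2)) + 7·(-23/2−9) + (-3)·(9−7)) = ½·(-74 − 287/2 − 6) = -447/4.
[GEF] = ½·((-1/12)·(7−(-23/2)) + 7·(-23/2−(77/24)) + (-3)·(77/24−7)) = ½·(-37/24 − 2471/24 + 91/8) = -745/16, so the D-coordinate is (-745/16)/(-447/4) = 5/12.
[DGF] = ½·((-4)·(77/24−(-23/2)) + (-1/12)·(-23/2−9) + (-3)·(9−(77/24))) = ½·(-353/6 + 41/24 − 139/8) = -149/4, so the E-coordinate is 1/3.
[DEG] = ½·((-4)·(7−(77/24)) + 7·(77/24−9) + (-1/12)·(9−7)) = ½·(-91/6 − 973/24 − 1/6) = -447/16, so the F-coordinate is 1/4.
Check: 5/12 + 1/3 + 1/4 = 1.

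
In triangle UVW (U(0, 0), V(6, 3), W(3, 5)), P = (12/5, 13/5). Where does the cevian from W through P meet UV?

Barycentric coordinates of P with respect to UVW: (2/5, 1/5, 2/5).
On side UV the W-coordinate is zero; dropping P's W-weight 2/5 and renormalizing the remaining 2/5 : 1/5 gives weights 2/3, 1/3 on U, V.
Q = (2/3)·(0, 0) + (1/3)·(6, 3) = (2, 1).

(2, 1)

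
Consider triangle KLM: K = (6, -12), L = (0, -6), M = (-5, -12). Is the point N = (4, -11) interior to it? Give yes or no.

yes

Barycentric coordinates of N: (49/66, 1/6, 1/11).
The three coordinates are positive, positive, positive; a point is interior exactly when all three are positive.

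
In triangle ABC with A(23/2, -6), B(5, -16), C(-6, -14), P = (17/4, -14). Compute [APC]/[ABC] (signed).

2/3

[ABC] = ½·((23/2)·(-16−(-14)) + 5·(-14−(-6)) + (-6)·(-6−(-16))) = ½·(-23 − 40 − 60) = -123/2.
[APC] = ½·((23/2)·(-14−(-14)) + (17/4)·(-14−(-6)) + (-6)·(-6−(-14))) = ½·(0 − 34 − 48) = -41, so the ratio is (-41)/(-123/2) = 2/3.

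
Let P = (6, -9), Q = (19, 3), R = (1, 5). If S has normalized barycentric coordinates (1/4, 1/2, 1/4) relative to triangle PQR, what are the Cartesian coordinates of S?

(45/4, 1/2)

S = (1/4)·P + (1/2)·Q + (1/4)·R.
x-coordinate: (1/4)·6 + (1/2)·19 + (1/4)·1 = 45/4.
y-coordinate: (1/4)·(-9) + (1/2)·3 + (1/4)·5 = 1/2.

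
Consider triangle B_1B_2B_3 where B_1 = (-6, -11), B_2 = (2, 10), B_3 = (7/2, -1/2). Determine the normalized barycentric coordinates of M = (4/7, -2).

Signed area of the reference triangle: [B_1B_2B_3] = ½·((-6)·(10−(-1/2)) + 2·(-1/2−(-11)) + (7/2)·(-11−10)) = ½·(-63 + 21 − 147/2) = -231/4.
[MB_2B_3] = ½·((4/7)·(10−(-1/2)) + 2·(-1/2−(-2)) + (7/2)·(-2−10)) = ½·(6 + 3 − 42) = -33/2, so the B_1-coordinate is (-33/2)/(-231/4) = 2/7.
[B_1MB_3] = ½·((-6)·(-2−(-1/2)) + (4/7)·(-1/2−(-11)) + (7/2)·(-11−(-2))) = ½·(9 + 6 − 63/2) = -33/4, so the B_2-coordinate is 1/7.
[B_1B_2M] = ½·((-6)·(10−(-2)) + 2·(-2−(-11)) + (4/7)·(-11−10)) = ½·(-72 + 18 − 12) = -33, so the B_3-coordinate is 4/7.
Check: 2/7 + 1/7 + 4/7 = 1.

(2/7, 1/7, 4/7)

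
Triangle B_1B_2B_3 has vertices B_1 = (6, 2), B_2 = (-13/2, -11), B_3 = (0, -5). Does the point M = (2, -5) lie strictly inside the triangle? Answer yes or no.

Barycentric coordinates of M: (-24/19, -28/19, 71/19).
The three coordinates are negative, negative, positive; a point is interior exactly when all three are positive.

no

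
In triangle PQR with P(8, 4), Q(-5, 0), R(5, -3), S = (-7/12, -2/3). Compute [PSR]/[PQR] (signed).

7/12

[PQR] = ½·(8·(0−(-3)) + (-5)·(-3−4) + 5·(4−0)) = ½·(24 + 35 + 20) = 79/2.
[PSR] = ½·(8·(-2/3−(-3)) + (-7/12)·(-3−4) + 5·(4−(-2/3))) = ½·(56/3 + 49/12 + 70/3) = 553/24, so the ratio is (553/24)/(79/2) = 7/12.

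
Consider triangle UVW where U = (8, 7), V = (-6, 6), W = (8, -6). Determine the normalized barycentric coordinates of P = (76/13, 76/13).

Signed area of the reference triangle: [UVW] = ½·(8·(6−(-6)) + (-6)·(-6−7) + 8·(7−6)) = ½·(96 + 78 + 8) = 91.
[PVW] = ½·((76/13)·(6−(-6)) + (-6)·(-6−(76/13)) + 8·(76/13−6)) = ½·(912/13 + 924/13 − 16/13) = 70, so the U-coordinate is 70/91 = 10/13.
[UPW] = ½·(8·(76/13−(-6)) + (76/13)·(-6−7) + 8·(7−(76/13))) = ½·(1232/13 − 76 + 120/13) = 14, so the V-coordinate is 2/13.
[UVP] = ½·(8·(6−(76/13)) + (-6)·(76/13−7) + (76/13)·(7−6)) = ½·(16/13 + 90/13 + 76/13) = 7, so the W-coordinate is 1/13.

(10/13, 2/13, 1/13)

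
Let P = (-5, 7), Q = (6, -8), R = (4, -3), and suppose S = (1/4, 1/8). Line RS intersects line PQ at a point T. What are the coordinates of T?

Barycentric coordinates of S with respect to PQR: (1/2, 3/8, 1/8).
On side PQ the R-coordinate is zero; dropping S's R-weight 1/8 and renormalizing the remaining 1/2 : 3/8 gives weights 4/7, 3/7 on P, Q.
T = (4/7)·(-5, 7) + (3/7)·(6, -8) = (-2/7, 4/7).

(-2/7, 4/7)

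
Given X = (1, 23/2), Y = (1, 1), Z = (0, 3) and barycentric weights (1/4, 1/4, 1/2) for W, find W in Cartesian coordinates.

W = (1/4)·X + (1/4)·Y + (1/2)·Z.
x-coordinate: (1/4)·1 + (1/4)·1 + (1/2)·0 = 1/2.
y-coordinate: (1/4)·(23/2) + (1/4)·1 + (1/2)·3 = 37/8.

(1/2, 37/8)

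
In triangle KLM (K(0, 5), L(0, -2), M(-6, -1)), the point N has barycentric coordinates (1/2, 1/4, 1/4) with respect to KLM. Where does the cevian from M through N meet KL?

(0, 8/3)

Line MN meets KL where the M-coordinate vanishes; zeroing N's M-weight and renormalizing leaves K, L-weights 1/2 : 1/4 → (2/3, 1/3).
So J = (2/3)·K + (1/3)·L = (0, 8/3).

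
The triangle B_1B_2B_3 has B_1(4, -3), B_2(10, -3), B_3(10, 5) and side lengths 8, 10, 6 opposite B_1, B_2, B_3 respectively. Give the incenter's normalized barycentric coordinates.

(1/3, 5/12, 1/4)

The incenter has barycentric coordinates proportional to the opposite side lengths: (8 : 10 : 6).
Normalizing by 8+10+6 = 24 gives (1/3, 5/12, 1/4).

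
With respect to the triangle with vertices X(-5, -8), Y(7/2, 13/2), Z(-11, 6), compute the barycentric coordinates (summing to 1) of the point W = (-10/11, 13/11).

Signed area of the reference triangle: [XYZ] = ½·((-5)·(13/2−6) + (7/2)·(6−(-8)) + (-11)·(-8−(13/2))) = ½·(-5/2 + 49 + 319/2) = 103.
[WYZ] = ½·((-10/11)·(13/2−6) + (7/2)·(6−(13/11)) + (-11)·(13/11−(13/2))) = ½·(-5/11 + 371/22 + 117/2) = 412/11, so the X-coordinate is (412/11)/103 = 4/11.
[XWZ] = ½·((-5)·(13/11−6) + (-10/11)·(6−(-8)) + (-11)·(-8−(13/11))) = ½·(265/11 − 140/11 + 101) = 618/11, so the Y-coordinate is 6/11.
[XYW] = ½·((-5)·(13/2−(13/11)) + (7/2)·(13/11−(-8)) + (-10/11)·(-8−(13/2))) = ½·(-585/22 + 707/22 + 145/11) = 103/11, so the Z-coordinate is 1/11.
Check: 4/11 + 6/11 + 1/11 = 1.

(4/11, 6/11, 1/11)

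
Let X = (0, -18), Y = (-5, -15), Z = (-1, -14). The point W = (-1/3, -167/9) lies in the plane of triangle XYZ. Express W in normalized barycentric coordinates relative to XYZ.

Signed area of the reference triangle: [XYZ] = ½·(0·(-15−(-14)) + (-5)·(-14−(-18)) + (-1)·(-18−(-15))) = ½·(0 − 20 + 3) = -17/2.
[WYZ] = ½·((-1/3)·(-15−(-14)) + (-5)·(-14−(-167/9)) + (-1)·(-167/9−(-15))) = ½·(1/3 − 205/9 + 32/9) = -85/9, so the X-coordinate is (-85/9)/(-17/2) = 10/9.
[XWZ] = ½·(0·(-167/9−(-14)) + (-1/3)·(-14−(-18)) + (-1)·(-18−(-167/9))) = ½·(0 − 4/3 − 5/9) = -17/18, so the Y-coordinate is 1/9.
[XYW] = ½·(0·(-15−(-167/9)) + (-5)·(-167/9−(-18)) + (-1/3)·(-18−(-15))) = ½·(0 + 25/9 + 1) = 17/9, so the Z-coordinate is -2/9.

(10/9, 1/9, -2/9)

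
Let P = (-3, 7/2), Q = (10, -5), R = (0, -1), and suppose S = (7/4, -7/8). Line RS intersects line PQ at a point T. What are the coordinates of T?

(7/2, -3/4)

Barycentric coordinates of S with respect to PQR: (1/4, 1/4, 1/2).
On side PQ the R-coordinate is zero; dropping S's R-weight 1/2 and renormalizing the remaining 1/4 : 1/4 gives weights 1/2, 1/2 on P, Q.
T = (1/2)·(-3, 7/2) + (1/2)·(10, -5) = (7/2, -3/4).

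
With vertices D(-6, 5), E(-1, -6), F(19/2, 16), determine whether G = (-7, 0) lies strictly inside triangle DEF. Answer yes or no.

no

Barycentric coordinates of G: (390/451, 133/451, -72/451).
The three coordinates are positive, positive, negative; a point is interior exactly when all three are positive.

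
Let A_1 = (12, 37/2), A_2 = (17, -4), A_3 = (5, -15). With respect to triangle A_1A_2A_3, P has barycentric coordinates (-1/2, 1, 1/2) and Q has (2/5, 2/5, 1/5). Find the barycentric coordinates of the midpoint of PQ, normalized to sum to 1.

Since both coordinate triples sum to 1, the midpoint's barycentrics are the componentwise average.
(-1/2+2/5)/2 = -1/20; similarly 7/10 and 7/20.

(-1/20, 7/10, 7/20)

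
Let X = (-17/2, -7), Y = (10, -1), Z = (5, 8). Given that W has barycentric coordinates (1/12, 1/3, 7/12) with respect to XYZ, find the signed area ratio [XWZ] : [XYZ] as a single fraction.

1/3

The signed ratio [XWZ]/[XYZ] equals the barycentric coordinate of W at vertex Y, which is 1/3.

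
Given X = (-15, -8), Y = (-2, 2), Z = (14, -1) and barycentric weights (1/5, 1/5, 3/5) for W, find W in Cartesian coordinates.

W = (1/5)·X + (1/5)·Y + (3/5)·Z.
x-coordinate: (1/5)·(-15) + (1/5)·(-2) + (3/5)·14 = 5.
y-coordinate: (1/5)·(-8) + (1/5)·2 + (3/5)·(-1) = -9/5.

(5, -9/5)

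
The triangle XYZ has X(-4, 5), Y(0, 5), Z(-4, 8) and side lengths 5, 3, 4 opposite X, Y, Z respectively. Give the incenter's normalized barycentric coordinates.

The incenter has barycentric coordinates proportional to the opposite side lengths: (5 : 3 : 4).
Normalizing by 5+3+4 = 12 gives (5/12, 1/4, 1/3).

(5/12, 1/4, 1/3)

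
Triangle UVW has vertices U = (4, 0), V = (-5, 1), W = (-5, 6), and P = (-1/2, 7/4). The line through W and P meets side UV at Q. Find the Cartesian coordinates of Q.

(1, 1/3)

Barycentric coordinates of P with respect to UVW: (1/2, 1/4, 1/4).
On side UV the W-coordinate is zero; dropping P's W-weight 1/4 and renormalizing the remaining 1/2 : 1/4 gives weights 2/3, 1/3 on U, V.
Q = (2/3)·(4, 0) + (1/3)·(-5, 1) = (1, 1/3).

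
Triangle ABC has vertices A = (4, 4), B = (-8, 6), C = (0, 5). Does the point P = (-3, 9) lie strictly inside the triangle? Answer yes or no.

no

Barycentric coordinates of P: (-29/4, -13/4, 23/2).
The three coordinates are negative, negative, positive; a point is interior exactly when all three are positive.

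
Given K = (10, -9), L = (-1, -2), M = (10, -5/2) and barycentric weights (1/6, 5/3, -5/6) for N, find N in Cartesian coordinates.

N = (1/6)·K + (5/3)·L + (-5/6)·M.
x-coordinate: (1/6)·10 + (5/3)·(-1) + (-5/6)·10 = -25/3.
y-coordinate: (1/6)·(-9) + (5/3)·(-2) + (-5/6)·(-5/2) = -11/4.

(-25/3, -11/4)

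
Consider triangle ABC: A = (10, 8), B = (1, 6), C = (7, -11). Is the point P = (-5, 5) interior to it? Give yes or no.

Barycentric coordinates of P: (-36/55, 92/55, -1/55).
The three coordinates are negative, positive, negative; a point is interior exactly when all three are positive.

no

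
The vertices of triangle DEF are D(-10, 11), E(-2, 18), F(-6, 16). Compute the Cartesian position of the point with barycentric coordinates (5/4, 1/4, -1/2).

G = (5/4)·D + (1/4)·E + (-1/2)·F.
x-coordinate: (5/4)·(-10) + (1/4)·(-2) + (-1/2)·(-6) = -10.
y-coordinate: (5/4)·11 + (1/4)·18 + (-1/2)·16 = 41/4.

(-10, 41/4)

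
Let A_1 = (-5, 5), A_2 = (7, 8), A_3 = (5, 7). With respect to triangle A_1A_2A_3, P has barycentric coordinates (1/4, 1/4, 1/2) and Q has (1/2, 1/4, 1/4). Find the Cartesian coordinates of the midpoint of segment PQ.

(7/4, 13/2)

Barycentric coordinates of the midpoint are the average: (3/8, 1/4, 3/8).
Converting: (3/8)·A_1 + (1/4)·A_2 + (3/8)·A_3 = (7/4, 13/2).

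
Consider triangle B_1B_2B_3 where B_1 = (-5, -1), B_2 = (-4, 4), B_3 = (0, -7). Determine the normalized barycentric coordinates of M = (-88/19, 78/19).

Signed area of the reference triangle: [B_1B_2B_3] = ½·((-5)·(4−(-7)) + (-4)·(-7−(-1)) + 0·(-1−4)) = ½·(-55 + 24 + 0) = -31/2.
[MB_2B_3] = ½·((-88/19)·(4−(-7)) + (-4)·(-7−(78/19)) + 0·(78/19−4)) = ½·(-968/19 + 844/19 + 0) = -62/19, so the B_1-coordinate is (-62/19)/(-31/2) = 4/19.
[B_1MB_3] = ½·((-5)·(78/19−(-7)) + (-88/19)·(-7−(-1)) + 0·(-1−(78/19))) = ½·(-1055/19 + 528/19 + 0) = -527/38, so the B_2-coordinate is 17/19.
[B_1B_2M] = ½·((-5)·(4−(78/19)) + (-4)·(78/19−(-1)) + (-88/19)·(-1−4)) = ½·(10/19 − 388/19 + 440/19) = 31/19, so the B_3-coordinate is -2/19.

(4/19, 17/19, -2/19)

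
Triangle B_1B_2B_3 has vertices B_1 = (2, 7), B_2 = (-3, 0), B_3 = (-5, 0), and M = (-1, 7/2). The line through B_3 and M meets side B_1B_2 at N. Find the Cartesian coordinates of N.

(1/3, 14/3)

Barycentric coordinates of M with respect to B_1B_2B_3: (1/2, 1/4, 1/4).
On side B_1B_2 the B_3-coordinate is zero; dropping M's B_3-weight 1/4 and renormalizing the remaining 1/2 : 1/4 gives weights 2/3, 1/3 on B_1, B_2.
N = (2/3)·(2, 7) + (1/3)·(-3, 0) = (1/3, 14/3).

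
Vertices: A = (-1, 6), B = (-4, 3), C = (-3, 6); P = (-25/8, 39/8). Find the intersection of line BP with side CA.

(-13/5, 6)

Barycentric coordinates of P with respect to ABC: (1/8, 3/8, 1/2).
On side CA the B-coordinate is zero; dropping P's B-weight 3/8 and renormalizing the remaining 1/2 : 1/8 gives weights 4/5, 1/5 on C, A.
Q = (4/5)·(-3, 6) + (1/5)·(-1, 6) = (-13/5, 6).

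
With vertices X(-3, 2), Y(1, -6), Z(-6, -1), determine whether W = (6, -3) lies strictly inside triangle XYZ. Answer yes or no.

Barycentric coordinates of W: (23/18, 7/6, -13/9).
The three coordinates are positive, positive, negative; a point is interior exactly when all three are positive.

no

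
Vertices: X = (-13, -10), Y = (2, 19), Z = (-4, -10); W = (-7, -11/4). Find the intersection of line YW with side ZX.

Barycentric coordinates of W with respect to XYZ: (1/2, 1/4, 1/4).
On side ZX the Y-coordinate is zero; dropping W's Y-weight 1/4 and renormalizing the remaining 1/4 : 1/2 gives weights 1/3, 2/3 on Z, X.
V = (1/3)·(-4, -10) + (2/3)·(-13, -10) = (-10, -10).

(-10, -10)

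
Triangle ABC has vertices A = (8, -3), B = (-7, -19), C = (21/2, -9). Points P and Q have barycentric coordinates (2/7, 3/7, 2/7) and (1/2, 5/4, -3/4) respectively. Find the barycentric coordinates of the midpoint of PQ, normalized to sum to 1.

(11/28, 47/56, -13/56)

Since both coordinate triples sum to 1, the midpoint's barycentrics are the componentwise average.
(2/7+1/2)/2 = 11/28; similarly 47/56 and -13/56.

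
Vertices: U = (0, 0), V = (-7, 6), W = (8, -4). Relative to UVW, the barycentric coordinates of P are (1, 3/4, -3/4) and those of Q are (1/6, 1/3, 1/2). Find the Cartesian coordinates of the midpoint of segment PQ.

Barycentric coordinates of the midpoint are the average: (7/12, 13/24, -1/8).
Converting: (7/12)·U + (13/24)·V + (-1/8)·W = (-115/24, 15/4).

(-115/24, 15/4)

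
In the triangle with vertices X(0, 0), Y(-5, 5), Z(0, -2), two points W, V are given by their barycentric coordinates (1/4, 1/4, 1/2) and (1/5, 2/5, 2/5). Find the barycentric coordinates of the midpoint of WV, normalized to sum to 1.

Since both coordinate triples sum to 1, the midpoint's barycentrics are the componentwise average.
(1/4+1/5)/2 = 9/40; similarly 13/40 and 9/20.

(9/40, 13/40, 9/20)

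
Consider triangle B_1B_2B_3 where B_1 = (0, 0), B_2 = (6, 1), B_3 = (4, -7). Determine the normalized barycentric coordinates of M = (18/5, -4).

Signed area of the reference triangle: [B_1B_2B_3] = ½·(0·(1−(-7)) + 6·(-7−0) + 4·(0−1)) = ½·(0 − 42 − 4) = -23.
[MB_2B_3] = ½·((18/5)·(1−(-7)) + 6·(-7−(-4)) + 4·(-4−1)) = ½·(144/5 − 18 − 20) = -23/5, so the B_1-coordinate is (-23/5)/(-23) = 1/5.
[B_1MB_3] = ½·(0·(-4−(-7)) + (18/5)·(-7−0) + 4·(0−(-4))) = ½·(0 − 126/5 + 16) = -23/5, so the B_2-coordinate is 1/5.
[B_1B_2M] = ½·(0·(1−(-4)) + 6·(-4−0) + (18/5)·(0−1)) = ½·(0 − 24 − 18/5) = -69/5, so the B_3-coordinate is 3/5.
Check: 1/5 + 1/5 + 3/5 = 1.

(1/5, 1/5, 3/5)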